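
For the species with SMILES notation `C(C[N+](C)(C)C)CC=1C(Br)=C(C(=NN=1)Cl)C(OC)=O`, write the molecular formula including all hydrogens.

Heavy atoms from the SMILES: 1 Br, 12 C, 1 Cl, 3 N, 2 O.
Implicit hydrogens by atom environment:
  4 × C: 3 H each → 12
  4 × C (aromatic): no H
  3 × C: 2 H each → 6
  2 × N (aromatic): no H
  2 × O: no H
  1 × Br: no H
  1 × C: no H
  1 × Cl: no H
  1 × N (charge +1): no H
  Total hydrogens = 18.
Net charge +1.
Molecular formula: C12H18BrClN3O2+

C12H18BrClN3O2+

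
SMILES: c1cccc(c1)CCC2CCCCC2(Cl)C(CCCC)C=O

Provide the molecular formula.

Heavy atoms from the SMILES: 20 C, 1 Cl, 1 O.
Implicit hydrogens by atom environment:
  9 × C: 2 H each → 18
  5 × C (aromatic): 1 H each → 5
  3 × C: 1 H each → 3
  1 × C: 3 H
  1 × C: no H
  1 × C (aromatic): no H
  1 × Cl: no H
  1 × O: no H
  Total hydrogens = 29.
Molecular formula: C20H29ClO

C20H29ClO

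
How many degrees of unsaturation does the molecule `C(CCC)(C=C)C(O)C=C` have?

2

Molecular formula from the SMILES: C9H16O.
DoU = (2C + 2 + N − H − X)/2 = (2·9 + 2 + 0 − 16 − 0)/2 = 4/2 = 2.
(Structurally: 0 ring(s) + 2 π bond(s) = 2.)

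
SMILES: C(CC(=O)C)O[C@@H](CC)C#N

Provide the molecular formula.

C8H13NO2

Heavy atoms from the SMILES: 8 C, 1 N, 2 O.
Implicit hydrogens by atom environment:
  3 × C: 2 H each → 6
  2 × C: 3 H each → 6
  2 × C: no H
  2 × O: no H
  1 × C: 1 H
  1 × N: no H
  Total hydrogens = 13.
Molecular formula: C8H13NO2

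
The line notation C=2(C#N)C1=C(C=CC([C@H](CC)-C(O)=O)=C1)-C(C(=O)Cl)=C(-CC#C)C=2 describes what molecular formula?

C19H14ClNO3

Heavy atoms from the SMILES: 19 C, 1 Cl, 1 N, 3 O.
Implicit hydrogens by atom environment:
  6 × C (aromatic): no H
  4 × C (aromatic): 1 H each → 4
  4 × C: no H
  2 × C: 2 H each → 4
  2 × C: 1 H each → 2
  2 × O: no H
  1 × C: 3 H
  1 × Cl: no H
  1 × N: no H
  1 × O: 1 H
  Total hydrogens = 14.
Molecular formula: C19H14ClNO3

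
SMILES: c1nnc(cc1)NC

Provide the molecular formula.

Heavy atoms from the SMILES: 5 C, 3 N.
Implicit hydrogens by atom environment:
  3 × C (aromatic): 1 H each → 3
  2 × N (aromatic): no H
  1 × C: 3 H
  1 × C (aromatic): no H
  1 × N: 1 H
  Total hydrogens = 7.
Molecular formula: C5H7N3

C5H7N3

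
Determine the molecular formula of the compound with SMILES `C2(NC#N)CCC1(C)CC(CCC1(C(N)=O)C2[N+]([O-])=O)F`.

C13H19FN4O3

Heavy atoms from the SMILES: 13 C, 1 F, 4 N, 3 O.
Implicit hydrogens by atom environment:
  5 × C: 2 H each → 10
  4 × C: no H
  3 × C: 1 H each → 3
  2 × O: no H
  1 × C: 3 H
  1 × F: no H
  1 × N: 2 H
  1 × N: 1 H
  1 × N: no H
  1 × N (charge +1): no H
  1 × O (charge -1): no H
  Total hydrogens = 19.
Molecular formula: C13H19FN4O3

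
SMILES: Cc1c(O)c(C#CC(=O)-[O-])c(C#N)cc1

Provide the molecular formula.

C11H6NO3-

Heavy atoms from the SMILES: 11 C, 1 N, 3 O.
Implicit hydrogens by atom environment:
  4 × C (aromatic): no H
  4 × C: no H
  2 × C (aromatic): 1 H each → 2
  1 × C: 3 H
  1 × N: no H
  1 × O: 1 H
  1 × O: no H
  1 × O (charge -1): no H
  Total hydrogens = 6.
Net charge -1.
Molecular formula: C11H6NO3-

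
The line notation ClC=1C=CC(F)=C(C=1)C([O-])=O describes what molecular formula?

Heavy atoms from the SMILES: 7 C, 1 Cl, 1 F, 2 O.
Implicit hydrogens by atom environment:
  3 × C (aromatic): 1 H each → 3
  3 × C (aromatic): no H
  1 × C: no H
  1 × Cl: no H
  1 × F: no H
  1 × O: no H
  1 × O (charge -1): no H
  Total hydrogens = 3.
Net charge -1.
Molecular formula: C7H3ClFO2-

C7H3ClFO2-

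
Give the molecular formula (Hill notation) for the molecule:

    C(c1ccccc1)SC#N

Heavy atoms from the SMILES: 8 C, 1 N, 1 S.
Implicit hydrogens by atom environment:
  5 × C (aromatic): 1 H each → 5
  1 × C: 2 H
  1 × C: no H
  1 × C (aromatic): no H
  1 × N: no H
  1 × S: no H
  Total hydrogens = 7.
Molecular formula: C8H7NS

C8H7NS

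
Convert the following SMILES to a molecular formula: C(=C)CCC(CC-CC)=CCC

Heavy atoms from the SMILES: 12 C.
Implicit hydrogens by atom environment:
  7 × C: 2 H each → 14
  2 × C: 3 H each → 6
  2 × C: 1 H each → 2
  1 × C: no H
  Total hydrogens = 22.
Molecular formula: C12H22

C12H22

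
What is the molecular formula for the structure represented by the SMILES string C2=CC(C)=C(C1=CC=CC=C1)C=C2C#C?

Heavy atoms from the SMILES: 15 C.
Implicit hydrogens by atom environment:
  8 × C (aromatic): 1 H each → 8
  4 × C (aromatic): no H
  1 × C: 3 H
  1 × C: 1 H
  1 × C: no H
  Total hydrogens = 12.
Molecular formula: C15H12

C15H12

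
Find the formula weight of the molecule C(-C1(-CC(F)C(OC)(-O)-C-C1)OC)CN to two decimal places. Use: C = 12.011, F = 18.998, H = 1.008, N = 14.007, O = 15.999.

221.27

Molecular formula: C10H20FNO3.
M = 10×12.011 + 1×18.998 + 20×1.008 + 1×14.007 + 3×15.999 = 221.27 g/mol.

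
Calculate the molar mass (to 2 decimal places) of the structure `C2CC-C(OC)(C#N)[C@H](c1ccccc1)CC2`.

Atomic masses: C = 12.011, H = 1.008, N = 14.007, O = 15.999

Molecular formula: C15H19NO.
M = 15×12.011 + 19×1.008 + 1×14.007 + 1×15.999 = 229.32 g/mol.

229.32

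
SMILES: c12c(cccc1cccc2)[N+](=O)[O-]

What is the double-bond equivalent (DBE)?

8

Molecular formula from the SMILES: C10H7NO2.
DoU = (2C + 2 + N − H − X)/2 = (2·10 + 2 + 1 − 7 − 0)/2 = 16/2 = 8.
(Structurally: 2 ring(s) + 6 π bond(s) = 8.)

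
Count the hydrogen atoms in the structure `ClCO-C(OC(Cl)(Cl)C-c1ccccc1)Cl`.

Hydrogens are implicit in SMILES; fill each atom to its normal valence:
  5 × C (aromatic): 1 H each → 5
  4 × Cl: no H
  2 × C: 2 H each → 4
  2 × O: no H
  1 × C: 1 H
  1 × C: no H
  1 × C (aromatic): no H
  Total hydrogens = 10.

10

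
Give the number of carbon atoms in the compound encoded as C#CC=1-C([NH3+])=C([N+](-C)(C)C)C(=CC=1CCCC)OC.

16

The symbol for carbon appears 16 times in the SMILES.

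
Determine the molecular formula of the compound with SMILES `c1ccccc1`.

Heavy atoms from the SMILES: 6 C.
Implicit hydrogens by atom environment:
  6 × C (aromatic): 1 H each → 6
  Total hydrogens = 6.
Molecular formula: C6H6

C6H6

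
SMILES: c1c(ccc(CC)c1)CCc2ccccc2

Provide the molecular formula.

Heavy atoms from the SMILES: 16 C.
Implicit hydrogens by atom environment:
  9 × C (aromatic): 1 H each → 9
  3 × C: 2 H each → 6
  3 × C (aromatic): no H
  1 × C: 3 H
  Total hydrogens = 18.
Molecular formula: C16H18

C16H18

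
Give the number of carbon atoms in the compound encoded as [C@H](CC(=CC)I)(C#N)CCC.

9

The symbol for carbon appears 9 times in the SMILES.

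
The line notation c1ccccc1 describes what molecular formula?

C6H6

Heavy atoms from the SMILES: 6 C.
Implicit hydrogens by atom environment:
  6 × C (aromatic): 1 H each → 6
  Total hydrogens = 6.
Molecular formula: C6H6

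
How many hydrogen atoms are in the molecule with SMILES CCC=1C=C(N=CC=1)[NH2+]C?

13

Hydrogens are implicit in SMILES; fill each atom to its normal valence:
  3 × C (aromatic): 1 H each → 3
  2 × C: 3 H each → 6
  2 × C (aromatic): no H
  1 × C: 2 H
  1 × N (charge +1): 2 H
  1 × N (aromatic): no H
  Total hydrogens = 13.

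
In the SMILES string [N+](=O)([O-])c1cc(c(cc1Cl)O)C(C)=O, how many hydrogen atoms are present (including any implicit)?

Hydrogens are implicit in SMILES; fill each atom to its normal valence:
  4 × C (aromatic): no H
  2 × C (aromatic): 1 H each → 2
  2 × O: no H
  1 × C: 3 H
  1 × C: no H
  1 × Cl: no H
  1 × N (charge +1): no H
  1 × O: 1 H
  1 × O (charge -1): no H
  Total hydrogens = 6.

6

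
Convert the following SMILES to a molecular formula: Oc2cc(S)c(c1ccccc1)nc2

C11H9NOS

Heavy atoms from the SMILES: 11 C, 1 N, 1 O, 1 S.
Implicit hydrogens by atom environment:
  7 × C (aromatic): 1 H each → 7
  4 × C (aromatic): no H
  1 × N (aromatic): no H
  1 × O: 1 H
  1 × S: 1 H
  Total hydrogens = 9.
Molecular formula: C11H9NOS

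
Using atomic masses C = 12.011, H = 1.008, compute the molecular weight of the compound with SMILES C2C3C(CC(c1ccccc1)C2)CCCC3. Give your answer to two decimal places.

214.35

Molecular formula: C16H22.
M = 16×12.011 + 22×1.008 = 214.35 g/mol.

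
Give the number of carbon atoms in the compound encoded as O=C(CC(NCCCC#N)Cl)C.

8

The symbol for carbon appears 8 times in the SMILES. (Cl is a single chlorine, not C + l.)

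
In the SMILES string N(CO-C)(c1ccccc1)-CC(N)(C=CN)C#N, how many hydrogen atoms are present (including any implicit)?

18

Hydrogens are implicit in SMILES; fill each atom to its normal valence:
  5 × C (aromatic): 1 H each → 5
  2 × C: 2 H each → 4
  2 × C: 1 H each → 2
  2 × C: no H
  2 × N: 2 H each → 4
  2 × N: no H
  1 × C: 3 H
  1 × C (aromatic): no H
  1 × O: no H
  Total hydrogens = 18.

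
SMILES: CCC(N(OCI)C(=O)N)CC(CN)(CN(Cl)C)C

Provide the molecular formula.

Heavy atoms from the SMILES: 11 C, 1 Cl, 1 I, 4 N, 2 O.
Implicit hydrogens by atom environment:
  5 × C: 2 H each → 10
  3 × C: 3 H each → 9
  2 × C: no H
  2 × N: 2 H each → 4
  2 × N: no H
  2 × O: no H
  1 × C: 1 H
  1 × Cl: no H
  1 × I: no H
  Total hydrogens = 24.
Molecular formula: C11H24ClIN4O2

C11H24ClIN4O2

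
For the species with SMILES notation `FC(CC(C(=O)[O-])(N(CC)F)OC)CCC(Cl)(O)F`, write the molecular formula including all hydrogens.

Heavy atoms from the SMILES: 10 C, 1 Cl, 3 F, 1 N, 4 O.
Implicit hydrogens by atom environment:
  4 × C: 2 H each → 8
  3 × C: no H
  3 × F: no H
  2 × C: 3 H each → 6
  2 × O: no H
  1 × C: 1 H
  1 × Cl: no H
  1 × N: no H
  1 × O: 1 H
  1 × O (charge -1): no H
  Total hydrogens = 16.
Net charge -1.
Molecular formula: C10H16ClF3NO4-

C10H16ClF3NO4-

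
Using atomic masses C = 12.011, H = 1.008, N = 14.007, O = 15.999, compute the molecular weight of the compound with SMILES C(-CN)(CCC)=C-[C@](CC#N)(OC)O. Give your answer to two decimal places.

198.27

Molecular formula: C10H18N2O2.
M = 10×12.011 + 18×1.008 + 2×14.007 + 2×15.999 = 198.27 g/mol.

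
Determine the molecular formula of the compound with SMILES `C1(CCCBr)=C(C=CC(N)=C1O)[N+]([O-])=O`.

C9H11BrN2O3

Heavy atoms from the SMILES: 1 Br, 9 C, 2 N, 3 O.
Implicit hydrogens by atom environment:
  4 × C (aromatic): no H
  3 × C: 2 H each → 6
  2 × C (aromatic): 1 H each → 2
  1 × Br: no H
  1 × N: 2 H
  1 × N (charge +1): no H
  1 × O: 1 H
  1 × O: no H
  1 × O (charge -1): no H
  Total hydrogens = 11.
Molecular formula: C9H11BrN2O3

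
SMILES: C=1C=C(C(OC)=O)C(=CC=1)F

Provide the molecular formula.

Heavy atoms from the SMILES: 8 C, 1 F, 2 O.
Implicit hydrogens by atom environment:
  4 × C (aromatic): 1 H each → 4
  2 × C (aromatic): no H
  2 × O: no H
  1 × C: 3 H
  1 × C: no H
  1 × F: no H
  Total hydrogens = 7.
Molecular formula: C8H7FO2

C8H7FO2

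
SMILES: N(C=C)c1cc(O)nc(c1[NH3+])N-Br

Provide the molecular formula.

Heavy atoms from the SMILES: 1 Br, 7 C, 4 N, 1 O.
Implicit hydrogens by atom environment:
  4 × C (aromatic): no H
  2 × N: 1 H each → 2
  1 × Br: no H
  1 × C: 2 H
  1 × C (aromatic): 1 H
  1 × C: 1 H
  1 × N (charge +1): 3 H
  1 × N (aromatic): no H
  1 × O: 1 H
  Total hydrogens = 10.
Net charge +1.
Molecular formula: C7H10BrN4O+

C7H10BrN4O+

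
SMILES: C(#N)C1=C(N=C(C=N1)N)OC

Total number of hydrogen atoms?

Hydrogens are implicit in SMILES; fill each atom to its normal valence:
  3 × C (aromatic): no H
  2 × N (aromatic): no H
  1 × C: 3 H
  1 × C (aromatic): 1 H
  1 × C: no H
  1 × N: 2 H
  1 × N: no H
  1 × O: no H
  Total hydrogens = 6.

6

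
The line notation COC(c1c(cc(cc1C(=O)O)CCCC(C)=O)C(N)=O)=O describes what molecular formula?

Heavy atoms from the SMILES: 15 C, 1 N, 6 O.
Implicit hydrogens by atom environment:
  5 × O: no H
  4 × C (aromatic): no H
  4 × C: no H
  3 × C: 2 H each → 6
  2 × C: 3 H each → 6
  2 × C (aromatic): 1 H each → 2
  1 × N: 2 H
  1 × O: 1 H
  Total hydrogens = 17.
Molecular formula: C15H17NO6

C15H17NO6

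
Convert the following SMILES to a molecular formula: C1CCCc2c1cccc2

C10H12

Heavy atoms from the SMILES: 10 C.
Implicit hydrogens by atom environment:
  4 × C: 2 H each → 8
  4 × C (aromatic): 1 H each → 4
  2 × C (aromatic): no H
  Total hydrogens = 12.
Molecular formula: C10H12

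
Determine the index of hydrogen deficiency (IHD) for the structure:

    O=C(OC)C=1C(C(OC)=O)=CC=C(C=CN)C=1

7

Molecular formula from the SMILES: C12H13NO4.
DoU = (2C + 2 + N − H − X)/2 = (2·12 + 2 + 1 − 13 − 0)/2 = 14/2 = 7.
(Structurally: 1 ring(s) + 6 π bond(s) = 7.)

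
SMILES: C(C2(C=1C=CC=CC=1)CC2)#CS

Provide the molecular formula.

Heavy atoms from the SMILES: 11 C, 1 S.
Implicit hydrogens by atom environment:
  5 × C (aromatic): 1 H each → 5
  3 × C: no H
  2 × C: 2 H each → 4
  1 × C (aromatic): no H
  1 × S: 1 H
  Total hydrogens = 10.
Molecular formula: C11H10S

C11H10S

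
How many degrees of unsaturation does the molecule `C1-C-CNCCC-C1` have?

1

Molecular formula from the SMILES: C7H15N.
DoU = (2C + 2 + N − H − X)/2 = (2·7 + 2 + 1 − 15 − 0)/2 = 2/2 = 1.
(Structurally: 1 ring(s) + 0 π bond(s) = 1.)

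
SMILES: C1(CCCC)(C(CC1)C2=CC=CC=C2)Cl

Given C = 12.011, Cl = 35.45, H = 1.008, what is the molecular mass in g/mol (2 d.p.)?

222.76

Molecular formula: C14H19Cl.
M = 14×12.011 + 1×35.45 + 19×1.008 = 222.76 g/mol.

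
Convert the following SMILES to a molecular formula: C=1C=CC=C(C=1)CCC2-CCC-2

C12H16

Heavy atoms from the SMILES: 12 C.
Implicit hydrogens by atom environment:
  5 × C: 2 H each → 10
  5 × C (aromatic): 1 H each → 5
  1 × C: 1 H
  1 × C (aromatic): no H
  Total hydrogens = 16.
Molecular formula: C12H16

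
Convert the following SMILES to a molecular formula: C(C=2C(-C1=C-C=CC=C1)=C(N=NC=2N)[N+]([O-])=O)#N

Heavy atoms from the SMILES: 11 C, 5 N, 2 O.
Implicit hydrogens by atom environment:
  5 × C (aromatic): 1 H each → 5
  5 × C (aromatic): no H
  2 × N (aromatic): no H
  1 × C: no H
  1 × N: 2 H
  1 × N: no H
  1 × N (charge +1): no H
  1 × O: no H
  1 × O (charge -1): no H
  Total hydrogens = 7.
Molecular formula: C11H7N5O2

C11H7N5O2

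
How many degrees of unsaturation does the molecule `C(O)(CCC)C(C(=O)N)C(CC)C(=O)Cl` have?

2

Molecular formula from the SMILES: C10H18ClNO3.
DoU = (2C + 2 + N − H − X)/2 = (2·10 + 2 + 1 − 18 − 1)/2 = 4/2 = 2.
(Structurally: 0 ring(s) + 2 π bond(s) = 2.)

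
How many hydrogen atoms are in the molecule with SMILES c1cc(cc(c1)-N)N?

Hydrogens are implicit in SMILES; fill each atom to its normal valence:
  4 × C (aromatic): 1 H each → 4
  2 × C (aromatic): no H
  2 × N: 2 H each → 4
  Total hydrogens = 8.

8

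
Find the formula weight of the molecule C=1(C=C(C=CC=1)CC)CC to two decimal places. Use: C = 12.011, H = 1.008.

Molecular formula: C10H14.
M = 10×12.011 + 14×1.008 = 134.22 g/mol.

134.22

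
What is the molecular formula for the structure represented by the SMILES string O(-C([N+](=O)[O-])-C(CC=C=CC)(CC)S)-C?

Heavy atoms from the SMILES: 10 C, 1 N, 3 O, 1 S.
Implicit hydrogens by atom environment:
  3 × C: 3 H each → 9
  3 × C: 1 H each → 3
  2 × C: 2 H each → 4
  2 × C: no H
  2 × O: no H
  1 × N (charge +1): no H
  1 × O (charge -1): no H
  1 × S: 1 H
  Total hydrogens = 17.
Molecular formula: C10H17NO3S

C10H17NO3S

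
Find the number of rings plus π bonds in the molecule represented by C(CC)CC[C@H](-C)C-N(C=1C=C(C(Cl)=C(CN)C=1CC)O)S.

4

Molecular formula from the SMILES: C17H29ClN2OS.
DoU = (2C + 2 + N − H − X)/2 = (2·17 + 2 + 2 − 29 − 1)/2 = 8/2 = 4.
(Structurally: 1 ring(s) + 3 π bond(s) = 4.)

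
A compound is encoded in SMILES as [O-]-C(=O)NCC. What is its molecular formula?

C3H6NO2-

Heavy atoms from the SMILES: 3 C, 1 N, 2 O.
Implicit hydrogens by atom environment:
  1 × C: 3 H
  1 × C: 2 H
  1 × C: no H
  1 × N: 1 H
  1 × O: no H
  1 × O (charge -1): no H
  Total hydrogens = 6.
Net charge -1.
Molecular formula: C3H6NO2-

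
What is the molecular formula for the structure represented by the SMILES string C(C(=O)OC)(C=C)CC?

C7H12O2

Heavy atoms from the SMILES: 7 C, 2 O.
Implicit hydrogens by atom environment:
  2 × C: 3 H each → 6
  2 × C: 2 H each → 4
  2 × C: 1 H each → 2
  2 × O: no H
  1 × C: no H
  Total hydrogens = 12.
Molecular formula: C7H12O2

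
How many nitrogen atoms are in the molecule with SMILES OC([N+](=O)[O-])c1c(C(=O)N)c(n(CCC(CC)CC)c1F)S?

3

The symbol for nitrogen appears 3 times in the SMILES.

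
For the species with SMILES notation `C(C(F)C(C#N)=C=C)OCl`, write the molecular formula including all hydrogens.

Heavy atoms from the SMILES: 6 C, 1 Cl, 1 F, 1 N, 1 O.
Implicit hydrogens by atom environment:
  3 × C: no H
  2 × C: 2 H each → 4
  1 × C: 1 H
  1 × Cl: no H
  1 × F: no H
  1 × N: no H
  1 × O: no H
  Total hydrogens = 5.
Molecular formula: C6H5ClFNO

C6H5ClFNO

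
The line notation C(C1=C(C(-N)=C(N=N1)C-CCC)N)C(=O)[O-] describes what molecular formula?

Heavy atoms from the SMILES: 10 C, 4 N, 2 O.
Implicit hydrogens by atom environment:
  4 × C: 2 H each → 8
  4 × C (aromatic): no H
  2 × N: 2 H each → 4
  2 × N (aromatic): no H
  1 × C: 3 H
  1 × C: no H
  1 × O: no H
  1 × O (charge -1): no H
  Total hydrogens = 15.
Net charge -1.
Molecular formula: C10H15N4O2-

C10H15N4O2-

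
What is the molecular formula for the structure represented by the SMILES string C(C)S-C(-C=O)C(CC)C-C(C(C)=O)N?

C11H21NO2S

Heavy atoms from the SMILES: 11 C, 1 N, 2 O, 1 S.
Implicit hydrogens by atom environment:
  4 × C: 1 H each → 4
  3 × C: 3 H each → 9
  3 × C: 2 H each → 6
  2 × O: no H
  1 × C: no H
  1 × N: 2 H
  1 × S: no H
  Total hydrogens = 21.
Molecular formula: C11H21NO2S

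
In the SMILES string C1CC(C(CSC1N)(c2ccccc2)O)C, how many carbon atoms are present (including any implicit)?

13

The symbol for carbon appears 13 times in the SMILES. Lowercase c denotes aromatic carbon and counts toward C.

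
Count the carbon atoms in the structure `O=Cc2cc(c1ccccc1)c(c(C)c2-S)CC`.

The symbol for carbon appears 16 times in the SMILES. Lowercase c denotes aromatic carbon and counts toward C.

16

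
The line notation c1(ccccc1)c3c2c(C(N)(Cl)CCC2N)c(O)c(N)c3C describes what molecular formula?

C17H20ClN3O

Heavy atoms from the SMILES: 17 C, 1 Cl, 3 N, 1 O.
Implicit hydrogens by atom environment:
  7 × C (aromatic): no H
  5 × C (aromatic): 1 H each → 5
  3 × N: 2 H each → 6
  2 × C: 2 H each → 4
  1 × C: 3 H
  1 × C: 1 H
  1 × C: no H
  1 × Cl: no H
  1 × O: 1 H
  Total hydrogens = 20.
Molecular formula: C17H20ClN3O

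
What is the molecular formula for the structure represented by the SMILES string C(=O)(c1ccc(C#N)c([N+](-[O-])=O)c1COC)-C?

Heavy atoms from the SMILES: 11 C, 2 N, 4 O.
Implicit hydrogens by atom environment:
  4 × C (aromatic): no H
  3 × O: no H
  2 × C: 3 H each → 6
  2 × C (aromatic): 1 H each → 2
  2 × C: no H
  1 × C: 2 H
  1 × N (charge +1): no H
  1 × N: no H
  1 × O (charge -1): no H
  Total hydrogens = 10.
Molecular formula: C11H10N2O4

C11H10N2O4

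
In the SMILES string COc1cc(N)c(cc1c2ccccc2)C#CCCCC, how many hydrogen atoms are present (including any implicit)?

Hydrogens are implicit in SMILES; fill each atom to its normal valence:
  7 × C (aromatic): 1 H each → 7
  5 × C (aromatic): no H
  3 × C: 2 H each → 6
  2 × C: 3 H each → 6
  2 × C: no H
  1 × N: 2 H
  1 × O: no H
  Total hydrogens = 21.

21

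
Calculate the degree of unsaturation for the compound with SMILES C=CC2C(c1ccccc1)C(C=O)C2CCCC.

7

Molecular formula from the SMILES: C17H22O.
DoU = (2C + 2 + N − H − X)/2 = (2·17 + 2 + 0 − 22 − 0)/2 = 14/2 = 7.
(Structurally: 2 ring(s) + 5 π bond(s) = 7.)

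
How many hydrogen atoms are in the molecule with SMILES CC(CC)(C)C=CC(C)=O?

Hydrogens are implicit in SMILES; fill each atom to its normal valence:
  4 × C: 3 H each → 12
  2 × C: 1 H each → 2
  2 × C: no H
  1 × C: 2 H
  1 × O: no H
  Total hydrogens = 16.

16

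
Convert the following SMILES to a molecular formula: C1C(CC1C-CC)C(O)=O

Heavy atoms from the SMILES: 8 C, 2 O.
Implicit hydrogens by atom environment:
  4 × C: 2 H each → 8
  2 × C: 1 H each → 2
  1 × C: 3 H
  1 × C: no H
  1 × O: 1 H
  1 × O: no H
  Total hydrogens = 14.
Molecular formula: C8H14O2

C8H14O2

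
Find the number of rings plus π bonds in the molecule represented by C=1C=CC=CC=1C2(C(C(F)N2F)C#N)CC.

7

Molecular formula from the SMILES: C12H12F2N2.
DoU = (2C + 2 + N − H − X)/2 = (2·12 + 2 + 2 − 12 − 2)/2 = 14/2 = 7.
(Structurally: 2 ring(s) + 5 π bond(s) = 7.)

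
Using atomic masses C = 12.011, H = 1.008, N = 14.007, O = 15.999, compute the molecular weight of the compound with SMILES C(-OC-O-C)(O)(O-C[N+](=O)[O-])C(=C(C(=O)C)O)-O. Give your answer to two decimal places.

Molecular formula: C8H13NO9.
M = 8×12.011 + 13×1.008 + 1×14.007 + 9×15.999 = 267.19 g/mol.

267.19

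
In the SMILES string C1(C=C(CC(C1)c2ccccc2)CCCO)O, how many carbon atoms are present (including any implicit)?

The symbol for carbon appears 15 times in the SMILES. Lowercase c denotes aromatic carbon and counts toward C.

15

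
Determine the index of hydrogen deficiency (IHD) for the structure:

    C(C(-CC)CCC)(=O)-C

1

Molecular formula from the SMILES: C8H16O.
DoU = (2C + 2 + N − H − X)/2 = (2·8 + 2 + 0 − 16 − 0)/2 = 2/2 = 1.
(Structurally: 0 ring(s) + 1 π bond(s) = 1.)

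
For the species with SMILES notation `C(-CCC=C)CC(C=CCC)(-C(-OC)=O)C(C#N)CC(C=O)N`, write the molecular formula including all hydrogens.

C18H28N2O3

Heavy atoms from the SMILES: 18 C, 2 N, 3 O.
Implicit hydrogens by atom environment:
  7 × C: 2 H each → 14
  6 × C: 1 H each → 6
  3 × C: no H
  3 × O: no H
  2 × C: 3 H each → 6
  1 × N: 2 H
  1 × N: no H
  Total hydrogens = 28.
Molecular formula: C18H28N2O3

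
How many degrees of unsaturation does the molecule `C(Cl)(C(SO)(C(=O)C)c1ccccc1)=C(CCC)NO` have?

Molecular formula from the SMILES: C14H18ClNO3S.
DoU = (2C + 2 + N − H − X)/2 = (2·14 + 2 + 1 − 18 − 1)/2 = 12/2 = 6.
(Structurally: 1 ring(s) + 5 π bond(s) = 6.)

6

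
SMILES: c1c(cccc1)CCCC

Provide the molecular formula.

Heavy atoms from the SMILES: 10 C.
Implicit hydrogens by atom environment:
  5 × C (aromatic): 1 H each → 5
  3 × C: 2 H each → 6
  1 × C: 3 H
  1 × C (aromatic): no H
  Total hydrogens = 14.
Molecular formula: C10H14

C10H14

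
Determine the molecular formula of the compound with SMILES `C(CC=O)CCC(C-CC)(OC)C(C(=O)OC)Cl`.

Heavy atoms from the SMILES: 13 C, 1 Cl, 4 O.
Implicit hydrogens by atom environment:
  6 × C: 2 H each → 12
  4 × O: no H
  3 × C: 3 H each → 9
  2 × C: 1 H each → 2
  2 × C: no H
  1 × Cl: no H
  Total hydrogens = 23.
Molecular formula: C13H23ClO4

C13H23ClO4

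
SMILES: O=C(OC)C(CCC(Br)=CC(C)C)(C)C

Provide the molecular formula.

C12H21BrO2

Heavy atoms from the SMILES: 1 Br, 12 C, 2 O.
Implicit hydrogens by atom environment:
  5 × C: 3 H each → 15
  3 × C: no H
  2 × C: 2 H each → 4
  2 × C: 1 H each → 2
  2 × O: no H
  1 × Br: no H
  Total hydrogens = 21.
Molecular formula: C12H21BrO2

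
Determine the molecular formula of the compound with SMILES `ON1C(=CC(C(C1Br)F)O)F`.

C5H6BrF2NO2

Heavy atoms from the SMILES: 1 Br, 5 C, 2 F, 1 N, 2 O.
Implicit hydrogens by atom environment:
  4 × C: 1 H each → 4
  2 × F: no H
  2 × O: 1 H each → 2
  1 × Br: no H
  1 × C: no H
  1 × N: no H
  Total hydrogens = 6.
Molecular formula: C5H6BrF2NO2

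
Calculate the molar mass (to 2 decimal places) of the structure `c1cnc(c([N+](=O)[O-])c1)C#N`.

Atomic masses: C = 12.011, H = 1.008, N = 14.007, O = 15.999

Molecular formula: C6H3N3O2.
M = 6×12.011 + 3×1.008 + 3×14.007 + 2×15.999 = 149.11 g/mol.

149.11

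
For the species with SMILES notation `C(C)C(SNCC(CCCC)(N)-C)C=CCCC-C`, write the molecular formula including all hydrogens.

Heavy atoms from the SMILES: 16 C, 2 N, 1 S.
Implicit hydrogens by atom environment:
  8 × C: 2 H each → 16
  4 × C: 3 H each → 12
  3 × C: 1 H each → 3
  1 × C: no H
  1 × N: 2 H
  1 × N: 1 H
  1 × S: no H
  Total hydrogens = 34.
Molecular formula: C16H34N2S

C16H34N2S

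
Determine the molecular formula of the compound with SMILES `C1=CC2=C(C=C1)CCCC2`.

Heavy atoms from the SMILES: 10 C.
Implicit hydrogens by atom environment:
  4 × C: 2 H each → 8
  4 × C (aromatic): 1 H each → 4
  2 × C (aromatic): no H
  Total hydrogens = 12.
Molecular formula: C10H12

C10H12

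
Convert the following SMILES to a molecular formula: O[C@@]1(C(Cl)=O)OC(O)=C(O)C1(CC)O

Heavy atoms from the SMILES: 7 C, 1 Cl, 6 O.
Implicit hydrogens by atom environment:
  5 × C: no H
  4 × O: 1 H each → 4
  2 × O: no H
  1 × C: 3 H
  1 × C: 2 H
  1 × Cl: no H
  Total hydrogens = 9.
Molecular formula: C7H9ClO6

C7H9ClO6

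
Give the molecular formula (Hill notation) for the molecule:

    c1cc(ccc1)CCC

C9H12

Heavy atoms from the SMILES: 9 C.
Implicit hydrogens by atom environment:
  5 × C (aromatic): 1 H each → 5
  2 × C: 2 H each → 4
  1 × C: 3 H
  1 × C (aromatic): no H
  Total hydrogens = 12.
Molecular formula: C9H12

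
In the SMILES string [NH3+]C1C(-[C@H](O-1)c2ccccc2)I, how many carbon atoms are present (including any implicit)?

The symbol for carbon appears 9 times in the SMILES. Lowercase c denotes aromatic carbon and counts toward C.

9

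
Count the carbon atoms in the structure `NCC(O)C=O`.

3

The symbol for carbon appears 3 times in the SMILES.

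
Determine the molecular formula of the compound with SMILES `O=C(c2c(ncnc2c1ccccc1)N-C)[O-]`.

Heavy atoms from the SMILES: 12 C, 3 N, 2 O.
Implicit hydrogens by atom environment:
  6 × C (aromatic): 1 H each → 6
  4 × C (aromatic): no H
  2 × N (aromatic): no H
  1 × C: 3 H
  1 × C: no H
  1 × N: 1 H
  1 × O: no H
  1 × O (charge -1): no H
  Total hydrogens = 10.
Net charge -1.
Molecular formula: C12H10N3O2-

C12H10N3O2-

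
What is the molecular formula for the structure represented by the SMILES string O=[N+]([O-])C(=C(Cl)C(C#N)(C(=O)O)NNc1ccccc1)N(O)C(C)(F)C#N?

Heavy atoms from the SMILES: 14 C, 1 Cl, 1 F, 6 N, 5 O.
Implicit hydrogens by atom environment:
  7 × C: no H
  5 × C (aromatic): 1 H each → 5
  3 × N: no H
  2 × N: 1 H each → 2
  2 × O: 1 H each → 2
  2 × O: no H
  1 × C: 3 H
  1 × C (aromatic): no H
  1 × Cl: no H
  1 × F: no H
  1 × N (charge +1): no H
  1 × O (charge -1): no H
  Total hydrogens = 12.
Molecular formula: C14H12ClFN6O5

C14H12ClFN6O5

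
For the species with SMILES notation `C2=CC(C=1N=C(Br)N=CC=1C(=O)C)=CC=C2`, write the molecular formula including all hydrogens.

C12H9BrN2O

Heavy atoms from the SMILES: 1 Br, 12 C, 2 N, 1 O.
Implicit hydrogens by atom environment:
  6 × C (aromatic): 1 H each → 6
  4 × C (aromatic): no H
  2 × N (aromatic): no H
  1 × Br: no H
  1 × C: 3 H
  1 × C: no H
  1 × O: no H
  Total hydrogens = 9.
Molecular formula: C12H9BrN2O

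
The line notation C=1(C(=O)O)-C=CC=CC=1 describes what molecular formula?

Heavy atoms from the SMILES: 7 C, 2 O.
Implicit hydrogens by atom environment:
  5 × C (aromatic): 1 H each → 5
  1 × C (aromatic): no H
  1 × C: no H
  1 × O: 1 H
  1 × O: no H
  Total hydrogens = 6.
Molecular formula: C7H6O2

C7H6O2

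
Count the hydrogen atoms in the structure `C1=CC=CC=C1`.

Hydrogens are implicit in SMILES; fill each atom to its normal valence:
  6 × C (aromatic): 1 H each → 6
  Total hydrogens = 6.

6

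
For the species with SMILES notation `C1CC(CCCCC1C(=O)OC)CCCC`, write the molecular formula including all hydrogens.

C14H26O2

Heavy atoms from the SMILES: 14 C, 2 O.
Implicit hydrogens by atom environment:
  9 × C: 2 H each → 18
  2 × C: 3 H each → 6
  2 × C: 1 H each → 2
  2 × O: no H
  1 × C: no H
  Total hydrogens = 26.
Molecular formula: C14H26O2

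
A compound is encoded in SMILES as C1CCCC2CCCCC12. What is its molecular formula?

Heavy atoms from the SMILES: 10 C.
Implicit hydrogens by atom environment:
  8 × C: 2 H each → 16
  2 × C: 1 H each → 2
  Total hydrogens = 18.
Molecular formula: C10H18

C10H18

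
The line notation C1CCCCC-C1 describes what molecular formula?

Heavy atoms from the SMILES: 7 C.
Implicit hydrogens by atom environment:
  7 × C: 2 H each → 14
  Total hydrogens = 14.
Molecular formula: C7H14

C7H14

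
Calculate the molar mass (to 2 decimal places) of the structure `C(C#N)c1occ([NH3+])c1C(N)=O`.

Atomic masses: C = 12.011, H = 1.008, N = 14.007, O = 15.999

166.16

Molecular formula: C7H8N3O2+.
M = 7×12.011 + 8×1.008 + 3×14.007 + 2×15.999 = 166.16 g/mol.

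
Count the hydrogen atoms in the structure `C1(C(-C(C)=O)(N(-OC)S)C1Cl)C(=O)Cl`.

9

Hydrogens are implicit in SMILES; fill each atom to its normal valence:
  3 × C: no H
  3 × O: no H
  2 × C: 3 H each → 6
  2 × C: 1 H each → 2
  2 × Cl: no H
  1 × N: no H
  1 × S: 1 H
  Total hydrogens = 9.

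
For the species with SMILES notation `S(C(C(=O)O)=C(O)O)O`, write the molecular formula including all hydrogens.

Heavy atoms from the SMILES: 3 C, 5 O, 1 S.
Implicit hydrogens by atom environment:
  4 × O: 1 H each → 4
  3 × C: no H
  1 × O: no H
  1 × S: no H
  Total hydrogens = 4.
Molecular formula: C3H4O5S

C3H4O5S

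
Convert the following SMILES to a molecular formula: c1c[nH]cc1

Heavy atoms from the SMILES: 4 C, 1 N.
Implicit hydrogens by atom environment:
  4 × C (aromatic): 1 H each → 4
  1 × N (aromatic): 1 H
  Total hydrogens = 5.
Molecular formula: C4H5N

C4H5N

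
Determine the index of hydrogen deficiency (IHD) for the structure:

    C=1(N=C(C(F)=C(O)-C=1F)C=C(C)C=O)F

6

Molecular formula from the SMILES: C9H6F3NO2.
DoU = (2C + 2 + N − H − X)/2 = (2·9 + 2 + 1 − 6 − 3)/2 = 12/2 = 6.
(Structurally: 1 ring(s) + 5 π bond(s) = 6.)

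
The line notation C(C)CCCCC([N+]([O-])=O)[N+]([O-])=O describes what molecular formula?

C7H14N2O4

Heavy atoms from the SMILES: 7 C, 2 N, 4 O.
Implicit hydrogens by atom environment:
  5 × C: 2 H each → 10
  2 × N (charge +1): no H
  2 × O: no H
  2 × O (charge -1): no H
  1 × C: 3 H
  1 × C: 1 H
  Total hydrogens = 14.
Molecular formula: C7H14N2O4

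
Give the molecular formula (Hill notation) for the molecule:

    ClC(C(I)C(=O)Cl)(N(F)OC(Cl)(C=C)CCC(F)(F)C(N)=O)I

C10H10Cl3F3I2N2O3

Heavy atoms from the SMILES: 10 C, 3 Cl, 3 F, 2 I, 2 N, 3 O.
Implicit hydrogens by atom environment:
  5 × C: no H
  3 × C: 2 H each → 6
  3 × Cl: no H
  3 × F: no H
  3 × O: no H
  2 × C: 1 H each → 2
  2 × I: no H
  1 × N: 2 H
  1 × N: no H
  Total hydrogens = 10.
Molecular formula: C10H10Cl3F3I2N2O3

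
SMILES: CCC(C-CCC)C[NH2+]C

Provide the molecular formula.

Heavy atoms from the SMILES: 9 C, 1 N.
Implicit hydrogens by atom environment:
  5 × C: 2 H each → 10
  3 × C: 3 H each → 9
  1 × C: 1 H
  1 × N (charge +1): 2 H
  Total hydrogens = 22.
Net charge +1.
Molecular formula: C9H22N+

C9H22N+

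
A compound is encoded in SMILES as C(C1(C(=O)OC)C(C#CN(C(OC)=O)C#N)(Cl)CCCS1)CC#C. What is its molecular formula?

C16H17ClN2O4S

Heavy atoms from the SMILES: 16 C, 1 Cl, 2 N, 4 O, 1 S.
Implicit hydrogens by atom environment:
  8 × C: no H
  5 × C: 2 H each → 10
  4 × O: no H
  2 × C: 3 H each → 6
  2 × N: no H
  1 × C: 1 H
  1 × Cl: no H
  1 × S: no H
  Total hydrogens = 17.
Molecular formula: C16H17ClN2O4S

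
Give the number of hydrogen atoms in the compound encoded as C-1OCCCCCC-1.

Hydrogens are implicit in SMILES; fill each atom to its normal valence:
  7 × C: 2 H each → 14
  1 × O: no H
  Total hydrogens = 14.

14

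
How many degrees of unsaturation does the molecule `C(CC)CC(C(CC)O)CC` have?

Molecular formula from the SMILES: C10H22O.
DoU = (2C + 2 + N − H − X)/2 = (2·10 + 2 + 0 − 22 − 0)/2 = 0/2 = 0.
(Structurally: 0 ring(s) + 0 π bond(s) = 0.)

0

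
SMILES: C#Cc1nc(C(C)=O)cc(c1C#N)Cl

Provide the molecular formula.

Heavy atoms from the SMILES: 10 C, 1 Cl, 2 N, 1 O.
Implicit hydrogens by atom environment:
  4 × C (aromatic): no H
  3 × C: no H
  1 × C: 3 H
  1 × C (aromatic): 1 H
  1 × C: 1 H
  1 × Cl: no H
  1 × N (aromatic): no H
  1 × N: no H
  1 × O: no H
  Total hydrogens = 5.
Molecular formula: C10H5ClN2O

C10H5ClN2O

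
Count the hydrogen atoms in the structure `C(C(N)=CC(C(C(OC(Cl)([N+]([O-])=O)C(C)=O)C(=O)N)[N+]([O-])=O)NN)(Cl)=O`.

Hydrogens are implicit in SMILES; fill each atom to its normal valence:
  6 × O: no H
  5 × C: no H
  4 × C: 1 H each → 4
  3 × N: 2 H each → 6
  2 × Cl: no H
  2 × N (charge +1): no H
  2 × O (charge -1): no H
  1 × C: 3 H
  1 × N: 1 H
  Total hydrogens = 14.

14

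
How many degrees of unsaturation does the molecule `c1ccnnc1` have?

4

Molecular formula from the SMILES: C4H4N2.
DoU = (2C + 2 + N − H − X)/2 = (2·4 + 2 + 2 − 4 − 0)/2 = 8/2 = 4.
(Structurally: 1 ring(s) + 3 π bond(s) = 4.)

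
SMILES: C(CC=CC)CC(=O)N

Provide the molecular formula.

Heavy atoms from the SMILES: 7 C, 1 N, 1 O.
Implicit hydrogens by atom environment:
  3 × C: 2 H each → 6
  2 × C: 1 H each → 2
  1 × C: 3 H
  1 × C: no H
  1 × N: 2 H
  1 × O: no H
  Total hydrogens = 13.
Molecular formula: C7H13NO

C7H13NO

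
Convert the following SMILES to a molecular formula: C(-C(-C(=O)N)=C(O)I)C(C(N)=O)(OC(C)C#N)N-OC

C10H15IN4O5

Heavy atoms from the SMILES: 10 C, 1 I, 4 N, 5 O.
Implicit hydrogens by atom environment:
  6 × C: no H
  4 × O: no H
  2 × C: 3 H each → 6
  2 × N: 2 H each → 4
  1 × C: 2 H
  1 × C: 1 H
  1 × I: no H
  1 × N: 1 H
  1 × N: no H
  1 × O: 1 H
  Total hydrogens = 15.
Molecular formula: C10H15IN4O5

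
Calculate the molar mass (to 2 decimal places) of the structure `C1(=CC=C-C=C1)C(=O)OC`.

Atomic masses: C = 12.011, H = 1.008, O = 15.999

136.15

Molecular formula: C8H8O2.
M = 8×12.011 + 8×1.008 + 2×15.999 = 136.15 g/mol.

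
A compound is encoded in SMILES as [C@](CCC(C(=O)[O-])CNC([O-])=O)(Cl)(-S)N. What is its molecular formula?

[C7H11ClN2O4S]2-

Heavy atoms from the SMILES: 7 C, 1 Cl, 2 N, 4 O, 1 S.
Implicit hydrogens by atom environment:
  3 × C: 2 H each → 6
  3 × C: no H
  2 × O: no H
  2 × O (charge -1): no H
  1 × C: 1 H
  1 × Cl: no H
  1 × N: 2 H
  1 × N: 1 H
  1 × S: 1 H
  Total hydrogens = 11.
Net charge -2.
Molecular formula: [C7H11ClN2O4S]2-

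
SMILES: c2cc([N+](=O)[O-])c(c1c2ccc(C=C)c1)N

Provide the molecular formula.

C12H10N2O2

Heavy atoms from the SMILES: 12 C, 2 N, 2 O.
Implicit hydrogens by atom environment:
  5 × C (aromatic): 1 H each → 5
  5 × C (aromatic): no H
  1 × C: 2 H
  1 × C: 1 H
  1 × N: 2 H
  1 × N (charge +1): no H
  1 × O: no H
  1 × O (charge -1): no H
  Total hydrogens = 10.
Molecular formula: C12H10N2O2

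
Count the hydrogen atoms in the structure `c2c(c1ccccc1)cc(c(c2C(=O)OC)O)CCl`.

Hydrogens are implicit in SMILES; fill each atom to its normal valence:
  7 × C (aromatic): 1 H each → 7
  5 × C (aromatic): no H
  2 × O: no H
  1 × C: 3 H
  1 × C: 2 H
  1 × C: no H
  1 × Cl: no H
  1 × O: 1 H
  Total hydrogens = 13.

13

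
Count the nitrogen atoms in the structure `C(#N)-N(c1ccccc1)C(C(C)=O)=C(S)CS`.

The symbol for nitrogen appears 2 times in the SMILES.

2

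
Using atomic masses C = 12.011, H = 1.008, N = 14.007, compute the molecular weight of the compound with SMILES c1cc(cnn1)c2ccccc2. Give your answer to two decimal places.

156.19

Molecular formula: C10H8N2.
M = 10×12.011 + 8×1.008 + 2×14.007 = 156.19 g/mol.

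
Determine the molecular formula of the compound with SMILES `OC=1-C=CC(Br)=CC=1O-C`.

C7H7BrO2

Heavy atoms from the SMILES: 1 Br, 7 C, 2 O.
Implicit hydrogens by atom environment:
  3 × C (aromatic): 1 H each → 3
  3 × C (aromatic): no H
  1 × Br: no H
  1 × C: 3 H
  1 × O: 1 H
  1 × O: no H
  Total hydrogens = 7.
Molecular formula: C7H7BrO2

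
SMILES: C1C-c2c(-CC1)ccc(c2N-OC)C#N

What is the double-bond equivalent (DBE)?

7

Molecular formula from the SMILES: C12H14N2O.
DoU = (2C + 2 + N − H − X)/2 = (2·12 + 2 + 2 − 14 − 0)/2 = 14/2 = 7.
(Structurally: 2 ring(s) + 5 π bond(s) = 7.)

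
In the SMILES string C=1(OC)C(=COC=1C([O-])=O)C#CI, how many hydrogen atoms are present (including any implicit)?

4

Hydrogens are implicit in SMILES; fill each atom to its normal valence:
  3 × C (aromatic): no H
  3 × C: no H
  2 × O: no H
  1 × C: 3 H
  1 × C (aromatic): 1 H
  1 × I: no H
  1 × O (aromatic): no H
  1 × O (charge -1): no H
  Total hydrogens = 4.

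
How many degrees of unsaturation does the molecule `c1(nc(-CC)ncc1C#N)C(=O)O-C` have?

7

Molecular formula from the SMILES: C9H9N3O2.
DoU = (2C + 2 + N − H − X)/2 = (2·9 + 2 + 3 − 9 − 0)/2 = 14/2 = 7.
(Structurally: 1 ring(s) + 6 π bond(s) = 7.)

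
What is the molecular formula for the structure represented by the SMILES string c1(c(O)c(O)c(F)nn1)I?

C4H2FIN2O2

Heavy atoms from the SMILES: 4 C, 1 F, 1 I, 2 N, 2 O.
Implicit hydrogens by atom environment:
  4 × C (aromatic): no H
  2 × N (aromatic): no H
  2 × O: 1 H each → 2
  1 × F: no H
  1 × I: no H
  Total hydrogens = 2.
Molecular formula: C4H2FIN2O2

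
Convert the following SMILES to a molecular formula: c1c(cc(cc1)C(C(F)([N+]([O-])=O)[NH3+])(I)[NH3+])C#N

[C9H10FIN4O2]2+

Heavy atoms from the SMILES: 9 C, 1 F, 1 I, 4 N, 2 O.
Implicit hydrogens by atom environment:
  4 × C (aromatic): 1 H each → 4
  3 × C: no H
  2 × C (aromatic): no H
  2 × N (charge +1): 3 H each → 6
  1 × F: no H
  1 × I: no H
  1 × N: no H
  1 × N (charge +1): no H
  1 × O: no H
  1 × O (charge -1): no H
  Total hydrogens = 10.
Net charge +2.
Molecular formula: [C9H10FIN4O2]2+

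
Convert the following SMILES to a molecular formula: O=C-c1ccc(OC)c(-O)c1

C8H8O3

Heavy atoms from the SMILES: 8 C, 3 O.
Implicit hydrogens by atom environment:
  3 × C (aromatic): 1 H each → 3
  3 × C (aromatic): no H
  2 × O: no H
  1 × C: 3 H
  1 × C: 1 H
  1 × O: 1 H
  Total hydrogens = 8.
Molecular formula: C8H8O3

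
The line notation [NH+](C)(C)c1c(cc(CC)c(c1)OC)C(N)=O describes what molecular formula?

C12H19N2O2+

Heavy atoms from the SMILES: 12 C, 2 N, 2 O.
Implicit hydrogens by atom environment:
  4 × C: 3 H each → 12
  4 × C (aromatic): no H
  2 × C (aromatic): 1 H each → 2
  2 × O: no H
  1 × C: 2 H
  1 × C: no H
  1 × N: 2 H
  1 × N (charge +1): 1 H
  Total hydrogens = 19.
Net charge +1.
Molecular formula: C12H19N2O2+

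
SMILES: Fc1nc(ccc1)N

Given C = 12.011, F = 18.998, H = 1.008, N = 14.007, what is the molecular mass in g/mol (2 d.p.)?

Molecular formula: C5H5FN2.
M = 5×12.011 + 1×18.998 + 5×1.008 + 2×14.007 = 112.11 g/mol.

112.11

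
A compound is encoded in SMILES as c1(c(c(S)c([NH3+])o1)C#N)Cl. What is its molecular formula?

C5H4ClN2OS+

Heavy atoms from the SMILES: 5 C, 1 Cl, 2 N, 1 O, 1 S.
Implicit hydrogens by atom environment:
  4 × C (aromatic): no H
  1 × C: no H
  1 × Cl: no H
  1 × N (charge +1): 3 H
  1 × N: no H
  1 × O (aromatic): no H
  1 × S: 1 H
  Total hydrogens = 4.
Net charge +1.
Molecular formula: C5H4ClN2OS+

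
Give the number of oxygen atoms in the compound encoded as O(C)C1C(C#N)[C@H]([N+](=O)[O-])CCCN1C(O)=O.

The symbol for oxygen appears 5 times in the SMILES.

5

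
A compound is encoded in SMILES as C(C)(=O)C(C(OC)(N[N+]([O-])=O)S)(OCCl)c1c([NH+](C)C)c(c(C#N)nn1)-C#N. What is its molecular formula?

C14H17ClN7O5S+

Heavy atoms from the SMILES: 14 C, 1 Cl, 7 N, 5 O, 1 S.
Implicit hydrogens by atom environment:
  5 × C: no H
  4 × C: 3 H each → 12
  4 × C (aromatic): no H
  4 × O: no H
  2 × N (aromatic): no H
  2 × N: no H
  1 × C: 2 H
  1 × Cl: no H
  1 × N (charge +1): 1 H
  1 × N: 1 H
  1 × N (charge +1): no H
  1 × O (charge -1): no H
  1 × S: 1 H
  Total hydrogens = 17.
Net charge +1.
Molecular formula: C14H17ClN7O5S+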